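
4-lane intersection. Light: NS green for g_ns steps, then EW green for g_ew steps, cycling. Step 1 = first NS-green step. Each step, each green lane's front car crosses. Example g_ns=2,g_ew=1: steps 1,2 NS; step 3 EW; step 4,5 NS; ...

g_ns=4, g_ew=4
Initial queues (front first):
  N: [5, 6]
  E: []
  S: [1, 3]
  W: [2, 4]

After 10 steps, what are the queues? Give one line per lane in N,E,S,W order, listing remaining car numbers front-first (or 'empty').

Step 1 [NS]: N:car5-GO,E:wait,S:car1-GO,W:wait | queues: N=1 E=0 S=1 W=2
Step 2 [NS]: N:car6-GO,E:wait,S:car3-GO,W:wait | queues: N=0 E=0 S=0 W=2
Step 3 [NS]: N:empty,E:wait,S:empty,W:wait | queues: N=0 E=0 S=0 W=2
Step 4 [NS]: N:empty,E:wait,S:empty,W:wait | queues: N=0 E=0 S=0 W=2
Step 5 [EW]: N:wait,E:empty,S:wait,W:car2-GO | queues: N=0 E=0 S=0 W=1
Step 6 [EW]: N:wait,E:empty,S:wait,W:car4-GO | queues: N=0 E=0 S=0 W=0

N: empty
E: empty
S: empty
W: empty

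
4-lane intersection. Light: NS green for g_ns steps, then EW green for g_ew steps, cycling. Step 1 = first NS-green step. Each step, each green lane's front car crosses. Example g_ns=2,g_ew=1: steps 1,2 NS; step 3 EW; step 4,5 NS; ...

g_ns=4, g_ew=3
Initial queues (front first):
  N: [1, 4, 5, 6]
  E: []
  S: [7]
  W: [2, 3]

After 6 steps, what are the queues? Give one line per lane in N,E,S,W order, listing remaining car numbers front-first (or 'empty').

Step 1 [NS]: N:car1-GO,E:wait,S:car7-GO,W:wait | queues: N=3 E=0 S=0 W=2
Step 2 [NS]: N:car4-GO,E:wait,S:empty,W:wait | queues: N=2 E=0 S=0 W=2
Step 3 [NS]: N:car5-GO,E:wait,S:empty,W:wait | queues: N=1 E=0 S=0 W=2
Step 4 [NS]: N:car6-GO,E:wait,S:empty,W:wait | queues: N=0 E=0 S=0 W=2
Step 5 [EW]: N:wait,E:empty,S:wait,W:car2-GO | queues: N=0 E=0 S=0 W=1
Step 6 [EW]: N:wait,E:empty,S:wait,W:car3-GO | queues: N=0 E=0 S=0 W=0

N: empty
E: empty
S: empty
W: empty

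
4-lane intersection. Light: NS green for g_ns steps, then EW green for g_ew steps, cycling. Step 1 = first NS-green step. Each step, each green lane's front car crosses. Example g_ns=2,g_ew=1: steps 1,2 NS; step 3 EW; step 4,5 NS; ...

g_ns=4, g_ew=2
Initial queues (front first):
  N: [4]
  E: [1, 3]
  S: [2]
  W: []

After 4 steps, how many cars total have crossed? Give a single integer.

Answer: 2

Derivation:
Step 1 [NS]: N:car4-GO,E:wait,S:car2-GO,W:wait | queues: N=0 E=2 S=0 W=0
Step 2 [NS]: N:empty,E:wait,S:empty,W:wait | queues: N=0 E=2 S=0 W=0
Step 3 [NS]: N:empty,E:wait,S:empty,W:wait | queues: N=0 E=2 S=0 W=0
Step 4 [NS]: N:empty,E:wait,S:empty,W:wait | queues: N=0 E=2 S=0 W=0
Cars crossed by step 4: 2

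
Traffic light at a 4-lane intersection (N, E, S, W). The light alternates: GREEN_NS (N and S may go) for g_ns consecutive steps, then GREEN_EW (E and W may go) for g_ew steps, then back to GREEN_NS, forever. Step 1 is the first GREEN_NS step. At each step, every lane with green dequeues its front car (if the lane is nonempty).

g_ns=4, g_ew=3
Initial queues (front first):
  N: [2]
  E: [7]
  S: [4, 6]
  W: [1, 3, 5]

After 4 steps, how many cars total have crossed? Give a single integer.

Step 1 [NS]: N:car2-GO,E:wait,S:car4-GO,W:wait | queues: N=0 E=1 S=1 W=3
Step 2 [NS]: N:empty,E:wait,S:car6-GO,W:wait | queues: N=0 E=1 S=0 W=3
Step 3 [NS]: N:empty,E:wait,S:empty,W:wait | queues: N=0 E=1 S=0 W=3
Step 4 [NS]: N:empty,E:wait,S:empty,W:wait | queues: N=0 E=1 S=0 W=3
Cars crossed by step 4: 3

Answer: 3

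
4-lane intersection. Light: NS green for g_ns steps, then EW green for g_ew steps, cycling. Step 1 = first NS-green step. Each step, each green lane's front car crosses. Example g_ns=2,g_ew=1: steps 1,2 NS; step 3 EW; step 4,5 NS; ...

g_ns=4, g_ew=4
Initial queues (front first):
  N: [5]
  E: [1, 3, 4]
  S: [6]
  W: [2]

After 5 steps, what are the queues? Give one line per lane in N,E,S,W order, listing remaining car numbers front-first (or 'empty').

Step 1 [NS]: N:car5-GO,E:wait,S:car6-GO,W:wait | queues: N=0 E=3 S=0 W=1
Step 2 [NS]: N:empty,E:wait,S:empty,W:wait | queues: N=0 E=3 S=0 W=1
Step 3 [NS]: N:empty,E:wait,S:empty,W:wait | queues: N=0 E=3 S=0 W=1
Step 4 [NS]: N:empty,E:wait,S:empty,W:wait | queues: N=0 E=3 S=0 W=1
Step 5 [EW]: N:wait,E:car1-GO,S:wait,W:car2-GO | queues: N=0 E=2 S=0 W=0

N: empty
E: 3 4
S: empty
W: empty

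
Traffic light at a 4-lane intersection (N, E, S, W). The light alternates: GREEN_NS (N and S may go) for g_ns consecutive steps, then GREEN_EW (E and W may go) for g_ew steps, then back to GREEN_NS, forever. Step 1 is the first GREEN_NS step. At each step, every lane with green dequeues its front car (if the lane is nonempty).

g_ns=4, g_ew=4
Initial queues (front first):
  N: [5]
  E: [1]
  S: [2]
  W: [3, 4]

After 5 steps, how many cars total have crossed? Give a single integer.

Step 1 [NS]: N:car5-GO,E:wait,S:car2-GO,W:wait | queues: N=0 E=1 S=0 W=2
Step 2 [NS]: N:empty,E:wait,S:empty,W:wait | queues: N=0 E=1 S=0 W=2
Step 3 [NS]: N:empty,E:wait,S:empty,W:wait | queues: N=0 E=1 S=0 W=2
Step 4 [NS]: N:empty,E:wait,S:empty,W:wait | queues: N=0 E=1 S=0 W=2
Step 5 [EW]: N:wait,E:car1-GO,S:wait,W:car3-GO | queues: N=0 E=0 S=0 W=1
Cars crossed by step 5: 4

Answer: 4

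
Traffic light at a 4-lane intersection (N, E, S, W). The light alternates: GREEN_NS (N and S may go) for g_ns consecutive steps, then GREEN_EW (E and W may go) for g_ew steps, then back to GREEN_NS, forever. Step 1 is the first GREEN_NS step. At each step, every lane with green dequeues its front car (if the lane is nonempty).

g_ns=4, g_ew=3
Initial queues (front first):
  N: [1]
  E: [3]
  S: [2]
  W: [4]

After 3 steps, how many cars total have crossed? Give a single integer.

Step 1 [NS]: N:car1-GO,E:wait,S:car2-GO,W:wait | queues: N=0 E=1 S=0 W=1
Step 2 [NS]: N:empty,E:wait,S:empty,W:wait | queues: N=0 E=1 S=0 W=1
Step 3 [NS]: N:empty,E:wait,S:empty,W:wait | queues: N=0 E=1 S=0 W=1
Cars crossed by step 3: 2

Answer: 2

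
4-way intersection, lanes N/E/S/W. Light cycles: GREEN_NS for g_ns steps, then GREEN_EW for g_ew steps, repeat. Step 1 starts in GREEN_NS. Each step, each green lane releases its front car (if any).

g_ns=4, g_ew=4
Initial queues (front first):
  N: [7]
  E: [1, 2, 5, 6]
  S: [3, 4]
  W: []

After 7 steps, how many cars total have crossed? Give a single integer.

Answer: 6

Derivation:
Step 1 [NS]: N:car7-GO,E:wait,S:car3-GO,W:wait | queues: N=0 E=4 S=1 W=0
Step 2 [NS]: N:empty,E:wait,S:car4-GO,W:wait | queues: N=0 E=4 S=0 W=0
Step 3 [NS]: N:empty,E:wait,S:empty,W:wait | queues: N=0 E=4 S=0 W=0
Step 4 [NS]: N:empty,E:wait,S:empty,W:wait | queues: N=0 E=4 S=0 W=0
Step 5 [EW]: N:wait,E:car1-GO,S:wait,W:empty | queues: N=0 E=3 S=0 W=0
Step 6 [EW]: N:wait,E:car2-GO,S:wait,W:empty | queues: N=0 E=2 S=0 W=0
Step 7 [EW]: N:wait,E:car5-GO,S:wait,W:empty | queues: N=0 E=1 S=0 W=0
Cars crossed by step 7: 6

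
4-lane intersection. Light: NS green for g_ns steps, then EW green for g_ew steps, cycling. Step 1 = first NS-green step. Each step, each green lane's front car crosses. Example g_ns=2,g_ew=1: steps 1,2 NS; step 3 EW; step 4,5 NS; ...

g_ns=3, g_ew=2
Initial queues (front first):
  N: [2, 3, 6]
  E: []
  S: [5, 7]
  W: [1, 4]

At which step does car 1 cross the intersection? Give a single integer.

Step 1 [NS]: N:car2-GO,E:wait,S:car5-GO,W:wait | queues: N=2 E=0 S=1 W=2
Step 2 [NS]: N:car3-GO,E:wait,S:car7-GO,W:wait | queues: N=1 E=0 S=0 W=2
Step 3 [NS]: N:car6-GO,E:wait,S:empty,W:wait | queues: N=0 E=0 S=0 W=2
Step 4 [EW]: N:wait,E:empty,S:wait,W:car1-GO | queues: N=0 E=0 S=0 W=1
Step 5 [EW]: N:wait,E:empty,S:wait,W:car4-GO | queues: N=0 E=0 S=0 W=0
Car 1 crosses at step 4

4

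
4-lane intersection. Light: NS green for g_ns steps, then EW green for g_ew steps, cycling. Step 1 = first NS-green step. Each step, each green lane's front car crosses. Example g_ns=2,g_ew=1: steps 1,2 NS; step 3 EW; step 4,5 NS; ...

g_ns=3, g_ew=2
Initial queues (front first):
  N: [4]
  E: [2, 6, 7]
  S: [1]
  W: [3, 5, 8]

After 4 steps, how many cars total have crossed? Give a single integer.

Answer: 4

Derivation:
Step 1 [NS]: N:car4-GO,E:wait,S:car1-GO,W:wait | queues: N=0 E=3 S=0 W=3
Step 2 [NS]: N:empty,E:wait,S:empty,W:wait | queues: N=0 E=3 S=0 W=3
Step 3 [NS]: N:empty,E:wait,S:empty,W:wait | queues: N=0 E=3 S=0 W=3
Step 4 [EW]: N:wait,E:car2-GO,S:wait,W:car3-GO | queues: N=0 E=2 S=0 W=2
Cars crossed by step 4: 4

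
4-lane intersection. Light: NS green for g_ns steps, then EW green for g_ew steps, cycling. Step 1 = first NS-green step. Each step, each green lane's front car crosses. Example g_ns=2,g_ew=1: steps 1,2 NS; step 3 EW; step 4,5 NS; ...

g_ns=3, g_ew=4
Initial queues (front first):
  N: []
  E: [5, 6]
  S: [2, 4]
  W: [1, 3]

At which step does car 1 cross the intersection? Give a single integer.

Step 1 [NS]: N:empty,E:wait,S:car2-GO,W:wait | queues: N=0 E=2 S=1 W=2
Step 2 [NS]: N:empty,E:wait,S:car4-GO,W:wait | queues: N=0 E=2 S=0 W=2
Step 3 [NS]: N:empty,E:wait,S:empty,W:wait | queues: N=0 E=2 S=0 W=2
Step 4 [EW]: N:wait,E:car5-GO,S:wait,W:car1-GO | queues: N=0 E=1 S=0 W=1
Step 5 [EW]: N:wait,E:car6-GO,S:wait,W:car3-GO | queues: N=0 E=0 S=0 W=0
Car 1 crosses at step 4

4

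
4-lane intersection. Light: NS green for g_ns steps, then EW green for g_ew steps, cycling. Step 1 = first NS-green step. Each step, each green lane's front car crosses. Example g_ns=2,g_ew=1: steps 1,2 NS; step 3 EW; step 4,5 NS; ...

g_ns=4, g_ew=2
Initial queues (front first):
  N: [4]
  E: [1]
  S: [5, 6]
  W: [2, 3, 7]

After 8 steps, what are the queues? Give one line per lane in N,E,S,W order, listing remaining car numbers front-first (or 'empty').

Step 1 [NS]: N:car4-GO,E:wait,S:car5-GO,W:wait | queues: N=0 E=1 S=1 W=3
Step 2 [NS]: N:empty,E:wait,S:car6-GO,W:wait | queues: N=0 E=1 S=0 W=3
Step 3 [NS]: N:empty,E:wait,S:empty,W:wait | queues: N=0 E=1 S=0 W=3
Step 4 [NS]: N:empty,E:wait,S:empty,W:wait | queues: N=0 E=1 S=0 W=3
Step 5 [EW]: N:wait,E:car1-GO,S:wait,W:car2-GO | queues: N=0 E=0 S=0 W=2
Step 6 [EW]: N:wait,E:empty,S:wait,W:car3-GO | queues: N=0 E=0 S=0 W=1
Step 7 [NS]: N:empty,E:wait,S:empty,W:wait | queues: N=0 E=0 S=0 W=1
Step 8 [NS]: N:empty,E:wait,S:empty,W:wait | queues: N=0 E=0 S=0 W=1

N: empty
E: empty
S: empty
W: 7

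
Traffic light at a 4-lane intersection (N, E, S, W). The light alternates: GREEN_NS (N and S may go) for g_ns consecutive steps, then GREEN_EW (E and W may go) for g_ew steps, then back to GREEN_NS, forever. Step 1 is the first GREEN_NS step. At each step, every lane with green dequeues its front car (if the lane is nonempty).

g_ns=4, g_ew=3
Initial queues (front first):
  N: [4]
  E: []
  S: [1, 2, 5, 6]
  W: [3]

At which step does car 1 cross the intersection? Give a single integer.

Step 1 [NS]: N:car4-GO,E:wait,S:car1-GO,W:wait | queues: N=0 E=0 S=3 W=1
Step 2 [NS]: N:empty,E:wait,S:car2-GO,W:wait | queues: N=0 E=0 S=2 W=1
Step 3 [NS]: N:empty,E:wait,S:car5-GO,W:wait | queues: N=0 E=0 S=1 W=1
Step 4 [NS]: N:empty,E:wait,S:car6-GO,W:wait | queues: N=0 E=0 S=0 W=1
Step 5 [EW]: N:wait,E:empty,S:wait,W:car3-GO | queues: N=0 E=0 S=0 W=0
Car 1 crosses at step 1

1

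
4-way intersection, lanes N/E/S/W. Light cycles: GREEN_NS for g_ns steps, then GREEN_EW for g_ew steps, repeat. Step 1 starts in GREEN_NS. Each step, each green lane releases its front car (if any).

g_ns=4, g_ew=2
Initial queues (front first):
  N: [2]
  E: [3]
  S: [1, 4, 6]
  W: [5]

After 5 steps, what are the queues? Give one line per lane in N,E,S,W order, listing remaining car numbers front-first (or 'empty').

Step 1 [NS]: N:car2-GO,E:wait,S:car1-GO,W:wait | queues: N=0 E=1 S=2 W=1
Step 2 [NS]: N:empty,E:wait,S:car4-GO,W:wait | queues: N=0 E=1 S=1 W=1
Step 3 [NS]: N:empty,E:wait,S:car6-GO,W:wait | queues: N=0 E=1 S=0 W=1
Step 4 [NS]: N:empty,E:wait,S:empty,W:wait | queues: N=0 E=1 S=0 W=1
Step 5 [EW]: N:wait,E:car3-GO,S:wait,W:car5-GO | queues: N=0 E=0 S=0 W=0

N: empty
E: empty
S: empty
W: empty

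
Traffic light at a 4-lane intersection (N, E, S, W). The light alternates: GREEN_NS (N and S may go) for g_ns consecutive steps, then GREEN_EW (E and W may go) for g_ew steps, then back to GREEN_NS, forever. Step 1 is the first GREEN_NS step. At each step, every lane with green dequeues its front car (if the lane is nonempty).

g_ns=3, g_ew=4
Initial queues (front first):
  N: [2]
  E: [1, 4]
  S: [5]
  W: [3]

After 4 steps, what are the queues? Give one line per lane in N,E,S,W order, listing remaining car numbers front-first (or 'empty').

Step 1 [NS]: N:car2-GO,E:wait,S:car5-GO,W:wait | queues: N=0 E=2 S=0 W=1
Step 2 [NS]: N:empty,E:wait,S:empty,W:wait | queues: N=0 E=2 S=0 W=1
Step 3 [NS]: N:empty,E:wait,S:empty,W:wait | queues: N=0 E=2 S=0 W=1
Step 4 [EW]: N:wait,E:car1-GO,S:wait,W:car3-GO | queues: N=0 E=1 S=0 W=0

N: empty
E: 4
S: empty
W: empty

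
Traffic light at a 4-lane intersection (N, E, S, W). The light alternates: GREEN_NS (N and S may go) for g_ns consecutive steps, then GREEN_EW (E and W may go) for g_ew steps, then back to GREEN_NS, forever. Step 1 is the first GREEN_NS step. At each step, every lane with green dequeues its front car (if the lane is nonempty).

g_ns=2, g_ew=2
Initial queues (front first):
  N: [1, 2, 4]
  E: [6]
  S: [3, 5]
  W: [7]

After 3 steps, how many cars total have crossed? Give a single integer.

Answer: 6

Derivation:
Step 1 [NS]: N:car1-GO,E:wait,S:car3-GO,W:wait | queues: N=2 E=1 S=1 W=1
Step 2 [NS]: N:car2-GO,E:wait,S:car5-GO,W:wait | queues: N=1 E=1 S=0 W=1
Step 3 [EW]: N:wait,E:car6-GO,S:wait,W:car7-GO | queues: N=1 E=0 S=0 W=0
Cars crossed by step 3: 6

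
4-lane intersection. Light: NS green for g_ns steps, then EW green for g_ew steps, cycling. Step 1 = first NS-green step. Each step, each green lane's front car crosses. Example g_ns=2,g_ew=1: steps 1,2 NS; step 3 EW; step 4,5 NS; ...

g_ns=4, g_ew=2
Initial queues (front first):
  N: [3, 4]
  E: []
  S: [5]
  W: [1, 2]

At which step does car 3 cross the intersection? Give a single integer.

Step 1 [NS]: N:car3-GO,E:wait,S:car5-GO,W:wait | queues: N=1 E=0 S=0 W=2
Step 2 [NS]: N:car4-GO,E:wait,S:empty,W:wait | queues: N=0 E=0 S=0 W=2
Step 3 [NS]: N:empty,E:wait,S:empty,W:wait | queues: N=0 E=0 S=0 W=2
Step 4 [NS]: N:empty,E:wait,S:empty,W:wait | queues: N=0 E=0 S=0 W=2
Step 5 [EW]: N:wait,E:empty,S:wait,W:car1-GO | queues: N=0 E=0 S=0 W=1
Step 6 [EW]: N:wait,E:empty,S:wait,W:car2-GO | queues: N=0 E=0 S=0 W=0
Car 3 crosses at step 1

1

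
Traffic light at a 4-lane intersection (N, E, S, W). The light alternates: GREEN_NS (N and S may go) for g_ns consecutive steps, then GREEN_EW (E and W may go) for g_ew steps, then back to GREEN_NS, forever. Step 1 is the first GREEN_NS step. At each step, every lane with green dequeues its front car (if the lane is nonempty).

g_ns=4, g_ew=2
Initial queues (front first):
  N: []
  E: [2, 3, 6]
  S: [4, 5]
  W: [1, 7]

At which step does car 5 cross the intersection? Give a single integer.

Step 1 [NS]: N:empty,E:wait,S:car4-GO,W:wait | queues: N=0 E=3 S=1 W=2
Step 2 [NS]: N:empty,E:wait,S:car5-GO,W:wait | queues: N=0 E=3 S=0 W=2
Step 3 [NS]: N:empty,E:wait,S:empty,W:wait | queues: N=0 E=3 S=0 W=2
Step 4 [NS]: N:empty,E:wait,S:empty,W:wait | queues: N=0 E=3 S=0 W=2
Step 5 [EW]: N:wait,E:car2-GO,S:wait,W:car1-GO | queues: N=0 E=2 S=0 W=1
Step 6 [EW]: N:wait,E:car3-GO,S:wait,W:car7-GO | queues: N=0 E=1 S=0 W=0
Step 7 [NS]: N:empty,E:wait,S:empty,W:wait | queues: N=0 E=1 S=0 W=0
Step 8 [NS]: N:empty,E:wait,S:empty,W:wait | queues: N=0 E=1 S=0 W=0
Step 9 [NS]: N:empty,E:wait,S:empty,W:wait | queues: N=0 E=1 S=0 W=0
Step 10 [NS]: N:empty,E:wait,S:empty,W:wait | queues: N=0 E=1 S=0 W=0
Step 11 [EW]: N:wait,E:car6-GO,S:wait,W:empty | queues: N=0 E=0 S=0 W=0
Car 5 crosses at step 2

2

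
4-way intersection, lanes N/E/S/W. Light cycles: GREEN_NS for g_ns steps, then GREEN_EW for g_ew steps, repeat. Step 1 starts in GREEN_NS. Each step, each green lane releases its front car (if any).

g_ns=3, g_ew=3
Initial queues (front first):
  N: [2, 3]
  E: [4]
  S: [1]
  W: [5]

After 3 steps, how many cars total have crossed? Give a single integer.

Answer: 3

Derivation:
Step 1 [NS]: N:car2-GO,E:wait,S:car1-GO,W:wait | queues: N=1 E=1 S=0 W=1
Step 2 [NS]: N:car3-GO,E:wait,S:empty,W:wait | queues: N=0 E=1 S=0 W=1
Step 3 [NS]: N:empty,E:wait,S:empty,W:wait | queues: N=0 E=1 S=0 W=1
Cars crossed by step 3: 3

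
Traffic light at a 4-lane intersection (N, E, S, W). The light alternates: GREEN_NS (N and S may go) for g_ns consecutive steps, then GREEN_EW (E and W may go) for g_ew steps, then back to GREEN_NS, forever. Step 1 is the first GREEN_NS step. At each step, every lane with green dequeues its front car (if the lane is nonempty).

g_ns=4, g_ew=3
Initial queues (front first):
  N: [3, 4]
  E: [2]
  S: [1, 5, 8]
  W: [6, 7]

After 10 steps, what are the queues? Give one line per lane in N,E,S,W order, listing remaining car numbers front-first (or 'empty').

Step 1 [NS]: N:car3-GO,E:wait,S:car1-GO,W:wait | queues: N=1 E=1 S=2 W=2
Step 2 [NS]: N:car4-GO,E:wait,S:car5-GO,W:wait | queues: N=0 E=1 S=1 W=2
Step 3 [NS]: N:empty,E:wait,S:car8-GO,W:wait | queues: N=0 E=1 S=0 W=2
Step 4 [NS]: N:empty,E:wait,S:empty,W:wait | queues: N=0 E=1 S=0 W=2
Step 5 [EW]: N:wait,E:car2-GO,S:wait,W:car6-GO | queues: N=0 E=0 S=0 W=1
Step 6 [EW]: N:wait,E:empty,S:wait,W:car7-GO | queues: N=0 E=0 S=0 W=0

N: empty
E: empty
S: empty
W: empty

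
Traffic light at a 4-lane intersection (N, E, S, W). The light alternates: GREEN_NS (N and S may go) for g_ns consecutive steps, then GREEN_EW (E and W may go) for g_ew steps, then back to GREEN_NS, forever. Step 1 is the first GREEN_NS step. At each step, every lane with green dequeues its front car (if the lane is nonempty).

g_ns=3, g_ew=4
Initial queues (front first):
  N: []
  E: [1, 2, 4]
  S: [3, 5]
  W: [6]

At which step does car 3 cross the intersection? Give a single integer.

Step 1 [NS]: N:empty,E:wait,S:car3-GO,W:wait | queues: N=0 E=3 S=1 W=1
Step 2 [NS]: N:empty,E:wait,S:car5-GO,W:wait | queues: N=0 E=3 S=0 W=1
Step 3 [NS]: N:empty,E:wait,S:empty,W:wait | queues: N=0 E=3 S=0 W=1
Step 4 [EW]: N:wait,E:car1-GO,S:wait,W:car6-GO | queues: N=0 E=2 S=0 W=0
Step 5 [EW]: N:wait,E:car2-GO,S:wait,W:empty | queues: N=0 E=1 S=0 W=0
Step 6 [EW]: N:wait,E:car4-GO,S:wait,W:empty | queues: N=0 E=0 S=0 W=0
Car 3 crosses at step 1

1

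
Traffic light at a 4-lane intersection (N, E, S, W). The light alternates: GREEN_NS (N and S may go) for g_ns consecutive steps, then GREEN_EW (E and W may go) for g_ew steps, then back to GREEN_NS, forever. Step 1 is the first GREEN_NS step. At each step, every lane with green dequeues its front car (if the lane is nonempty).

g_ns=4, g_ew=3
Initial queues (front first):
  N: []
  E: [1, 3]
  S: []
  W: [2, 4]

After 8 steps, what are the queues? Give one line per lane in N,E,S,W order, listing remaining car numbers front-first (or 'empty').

Step 1 [NS]: N:empty,E:wait,S:empty,W:wait | queues: N=0 E=2 S=0 W=2
Step 2 [NS]: N:empty,E:wait,S:empty,W:wait | queues: N=0 E=2 S=0 W=2
Step 3 [NS]: N:empty,E:wait,S:empty,W:wait | queues: N=0 E=2 S=0 W=2
Step 4 [NS]: N:empty,E:wait,S:empty,W:wait | queues: N=0 E=2 S=0 W=2
Step 5 [EW]: N:wait,E:car1-GO,S:wait,W:car2-GO | queues: N=0 E=1 S=0 W=1
Step 6 [EW]: N:wait,E:car3-GO,S:wait,W:car4-GO | queues: N=0 E=0 S=0 W=0

N: empty
E: empty
S: empty
W: empty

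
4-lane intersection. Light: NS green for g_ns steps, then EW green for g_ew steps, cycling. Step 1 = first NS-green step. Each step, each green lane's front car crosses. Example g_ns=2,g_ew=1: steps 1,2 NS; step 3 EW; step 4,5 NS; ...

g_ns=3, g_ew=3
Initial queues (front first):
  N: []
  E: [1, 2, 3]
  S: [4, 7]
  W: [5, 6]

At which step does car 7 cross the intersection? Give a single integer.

Step 1 [NS]: N:empty,E:wait,S:car4-GO,W:wait | queues: N=0 E=3 S=1 W=2
Step 2 [NS]: N:empty,E:wait,S:car7-GO,W:wait | queues: N=0 E=3 S=0 W=2
Step 3 [NS]: N:empty,E:wait,S:empty,W:wait | queues: N=0 E=3 S=0 W=2
Step 4 [EW]: N:wait,E:car1-GO,S:wait,W:car5-GO | queues: N=0 E=2 S=0 W=1
Step 5 [EW]: N:wait,E:car2-GO,S:wait,W:car6-GO | queues: N=0 E=1 S=0 W=0
Step 6 [EW]: N:wait,E:car3-GO,S:wait,W:empty | queues: N=0 E=0 S=0 W=0
Car 7 crosses at step 2

2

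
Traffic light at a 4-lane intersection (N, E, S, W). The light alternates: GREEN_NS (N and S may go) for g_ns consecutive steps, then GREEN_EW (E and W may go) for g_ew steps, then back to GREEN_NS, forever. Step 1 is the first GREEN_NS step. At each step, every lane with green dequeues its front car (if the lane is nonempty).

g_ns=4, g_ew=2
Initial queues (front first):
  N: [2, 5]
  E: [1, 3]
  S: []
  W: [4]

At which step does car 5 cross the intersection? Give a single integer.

Step 1 [NS]: N:car2-GO,E:wait,S:empty,W:wait | queues: N=1 E=2 S=0 W=1
Step 2 [NS]: N:car5-GO,E:wait,S:empty,W:wait | queues: N=0 E=2 S=0 W=1
Step 3 [NS]: N:empty,E:wait,S:empty,W:wait | queues: N=0 E=2 S=0 W=1
Step 4 [NS]: N:empty,E:wait,S:empty,W:wait | queues: N=0 E=2 S=0 W=1
Step 5 [EW]: N:wait,E:car1-GO,S:wait,W:car4-GO | queues: N=0 E=1 S=0 W=0
Step 6 [EW]: N:wait,E:car3-GO,S:wait,W:empty | queues: N=0 E=0 S=0 W=0
Car 5 crosses at step 2

2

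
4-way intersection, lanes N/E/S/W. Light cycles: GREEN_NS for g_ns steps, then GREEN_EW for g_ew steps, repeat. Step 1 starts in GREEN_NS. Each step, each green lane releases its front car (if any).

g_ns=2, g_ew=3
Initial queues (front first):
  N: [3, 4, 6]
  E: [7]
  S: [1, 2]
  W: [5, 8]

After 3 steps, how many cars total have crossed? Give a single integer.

Answer: 6

Derivation:
Step 1 [NS]: N:car3-GO,E:wait,S:car1-GO,W:wait | queues: N=2 E=1 S=1 W=2
Step 2 [NS]: N:car4-GO,E:wait,S:car2-GO,W:wait | queues: N=1 E=1 S=0 W=2
Step 3 [EW]: N:wait,E:car7-GO,S:wait,W:car5-GO | queues: N=1 E=0 S=0 W=1
Cars crossed by step 3: 6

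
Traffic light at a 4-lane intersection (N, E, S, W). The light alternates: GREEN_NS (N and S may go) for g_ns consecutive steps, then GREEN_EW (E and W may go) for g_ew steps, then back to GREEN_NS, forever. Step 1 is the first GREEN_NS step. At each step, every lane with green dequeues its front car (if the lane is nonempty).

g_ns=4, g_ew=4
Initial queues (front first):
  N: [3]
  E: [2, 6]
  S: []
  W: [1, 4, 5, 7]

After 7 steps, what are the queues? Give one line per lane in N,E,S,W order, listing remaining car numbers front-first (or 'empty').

Step 1 [NS]: N:car3-GO,E:wait,S:empty,W:wait | queues: N=0 E=2 S=0 W=4
Step 2 [NS]: N:empty,E:wait,S:empty,W:wait | queues: N=0 E=2 S=0 W=4
Step 3 [NS]: N:empty,E:wait,S:empty,W:wait | queues: N=0 E=2 S=0 W=4
Step 4 [NS]: N:empty,E:wait,S:empty,W:wait | queues: N=0 E=2 S=0 W=4
Step 5 [EW]: N:wait,E:car2-GO,S:wait,W:car1-GO | queues: N=0 E=1 S=0 W=3
Step 6 [EW]: N:wait,E:car6-GO,S:wait,W:car4-GO | queues: N=0 E=0 S=0 W=2
Step 7 [EW]: N:wait,E:empty,S:wait,W:car5-GO | queues: N=0 E=0 S=0 W=1

N: empty
E: empty
S: empty
W: 7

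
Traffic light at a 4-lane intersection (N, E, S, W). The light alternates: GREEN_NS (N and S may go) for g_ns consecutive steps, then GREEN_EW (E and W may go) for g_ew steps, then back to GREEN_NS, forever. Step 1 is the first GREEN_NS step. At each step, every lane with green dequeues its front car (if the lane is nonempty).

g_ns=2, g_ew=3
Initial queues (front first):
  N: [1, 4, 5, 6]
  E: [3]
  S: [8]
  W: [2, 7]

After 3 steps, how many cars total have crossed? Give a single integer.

Step 1 [NS]: N:car1-GO,E:wait,S:car8-GO,W:wait | queues: N=3 E=1 S=0 W=2
Step 2 [NS]: N:car4-GO,E:wait,S:empty,W:wait | queues: N=2 E=1 S=0 W=2
Step 3 [EW]: N:wait,E:car3-GO,S:wait,W:car2-GO | queues: N=2 E=0 S=0 W=1
Cars crossed by step 3: 5

Answer: 5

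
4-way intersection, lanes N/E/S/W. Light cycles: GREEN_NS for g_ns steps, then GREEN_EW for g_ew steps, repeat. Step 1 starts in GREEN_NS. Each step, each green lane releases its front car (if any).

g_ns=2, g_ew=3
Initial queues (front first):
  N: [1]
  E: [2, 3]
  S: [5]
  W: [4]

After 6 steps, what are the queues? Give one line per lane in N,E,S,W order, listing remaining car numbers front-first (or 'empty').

Step 1 [NS]: N:car1-GO,E:wait,S:car5-GO,W:wait | queues: N=0 E=2 S=0 W=1
Step 2 [NS]: N:empty,E:wait,S:empty,W:wait | queues: N=0 E=2 S=0 W=1
Step 3 [EW]: N:wait,E:car2-GO,S:wait,W:car4-GO | queues: N=0 E=1 S=0 W=0
Step 4 [EW]: N:wait,E:car3-GO,S:wait,W:empty | queues: N=0 E=0 S=0 W=0

N: empty
E: empty
S: empty
W: empty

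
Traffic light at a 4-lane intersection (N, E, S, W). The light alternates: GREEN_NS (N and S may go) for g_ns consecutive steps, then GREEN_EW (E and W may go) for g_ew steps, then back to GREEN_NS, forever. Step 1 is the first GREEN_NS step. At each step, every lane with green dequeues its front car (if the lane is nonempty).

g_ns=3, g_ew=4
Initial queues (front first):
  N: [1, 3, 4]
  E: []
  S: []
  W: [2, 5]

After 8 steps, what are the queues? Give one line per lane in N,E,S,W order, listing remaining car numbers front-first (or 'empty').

Step 1 [NS]: N:car1-GO,E:wait,S:empty,W:wait | queues: N=2 E=0 S=0 W=2
Step 2 [NS]: N:car3-GO,E:wait,S:empty,W:wait | queues: N=1 E=0 S=0 W=2
Step 3 [NS]: N:car4-GO,E:wait,S:empty,W:wait | queues: N=0 E=0 S=0 W=2
Step 4 [EW]: N:wait,E:empty,S:wait,W:car2-GO | queues: N=0 E=0 S=0 W=1
Step 5 [EW]: N:wait,E:empty,S:wait,W:car5-GO | queues: N=0 E=0 S=0 W=0

N: empty
E: empty
S: empty
W: empty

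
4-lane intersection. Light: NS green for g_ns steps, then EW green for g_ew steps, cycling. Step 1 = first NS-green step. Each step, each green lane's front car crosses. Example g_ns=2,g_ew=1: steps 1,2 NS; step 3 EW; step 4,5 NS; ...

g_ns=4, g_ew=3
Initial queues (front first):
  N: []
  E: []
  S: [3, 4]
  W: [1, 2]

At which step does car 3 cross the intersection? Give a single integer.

Step 1 [NS]: N:empty,E:wait,S:car3-GO,W:wait | queues: N=0 E=0 S=1 W=2
Step 2 [NS]: N:empty,E:wait,S:car4-GO,W:wait | queues: N=0 E=0 S=0 W=2
Step 3 [NS]: N:empty,E:wait,S:empty,W:wait | queues: N=0 E=0 S=0 W=2
Step 4 [NS]: N:empty,E:wait,S:empty,W:wait | queues: N=0 E=0 S=0 W=2
Step 5 [EW]: N:wait,E:empty,S:wait,W:car1-GO | queues: N=0 E=0 S=0 W=1
Step 6 [EW]: N:wait,E:empty,S:wait,W:car2-GO | queues: N=0 E=0 S=0 W=0
Car 3 crosses at step 1

1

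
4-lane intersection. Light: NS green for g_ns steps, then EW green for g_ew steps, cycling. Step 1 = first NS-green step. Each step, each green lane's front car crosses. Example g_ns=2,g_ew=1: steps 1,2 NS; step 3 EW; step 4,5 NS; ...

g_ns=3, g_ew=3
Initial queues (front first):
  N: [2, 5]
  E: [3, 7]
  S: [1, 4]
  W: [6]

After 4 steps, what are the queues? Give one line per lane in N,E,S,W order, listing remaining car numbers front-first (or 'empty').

Step 1 [NS]: N:car2-GO,E:wait,S:car1-GO,W:wait | queues: N=1 E=2 S=1 W=1
Step 2 [NS]: N:car5-GO,E:wait,S:car4-GO,W:wait | queues: N=0 E=2 S=0 W=1
Step 3 [NS]: N:empty,E:wait,S:empty,W:wait | queues: N=0 E=2 S=0 W=1
Step 4 [EW]: N:wait,E:car3-GO,S:wait,W:car6-GO | queues: N=0 E=1 S=0 W=0

N: empty
E: 7
S: empty
W: empty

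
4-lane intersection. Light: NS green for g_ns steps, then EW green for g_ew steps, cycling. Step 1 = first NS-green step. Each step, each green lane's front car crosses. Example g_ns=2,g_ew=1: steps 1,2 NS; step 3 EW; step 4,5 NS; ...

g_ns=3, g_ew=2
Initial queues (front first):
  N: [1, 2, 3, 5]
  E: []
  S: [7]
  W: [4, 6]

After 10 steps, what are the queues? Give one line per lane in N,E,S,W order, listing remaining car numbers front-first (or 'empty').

Step 1 [NS]: N:car1-GO,E:wait,S:car7-GO,W:wait | queues: N=3 E=0 S=0 W=2
Step 2 [NS]: N:car2-GO,E:wait,S:empty,W:wait | queues: N=2 E=0 S=0 W=2
Step 3 [NS]: N:car3-GO,E:wait,S:empty,W:wait | queues: N=1 E=0 S=0 W=2
Step 4 [EW]: N:wait,E:empty,S:wait,W:car4-GO | queues: N=1 E=0 S=0 W=1
Step 5 [EW]: N:wait,E:empty,S:wait,W:car6-GO | queues: N=1 E=0 S=0 W=0
Step 6 [NS]: N:car5-GO,E:wait,S:empty,W:wait | queues: N=0 E=0 S=0 W=0

N: empty
E: empty
S: empty
W: empty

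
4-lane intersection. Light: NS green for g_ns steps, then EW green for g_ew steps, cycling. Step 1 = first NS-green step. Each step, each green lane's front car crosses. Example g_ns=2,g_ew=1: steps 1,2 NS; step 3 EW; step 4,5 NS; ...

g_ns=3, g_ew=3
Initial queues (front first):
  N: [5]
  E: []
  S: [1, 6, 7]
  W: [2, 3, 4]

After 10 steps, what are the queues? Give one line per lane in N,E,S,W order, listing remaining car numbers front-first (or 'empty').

Step 1 [NS]: N:car5-GO,E:wait,S:car1-GO,W:wait | queues: N=0 E=0 S=2 W=3
Step 2 [NS]: N:empty,E:wait,S:car6-GO,W:wait | queues: N=0 E=0 S=1 W=3
Step 3 [NS]: N:empty,E:wait,S:car7-GO,W:wait | queues: N=0 E=0 S=0 W=3
Step 4 [EW]: N:wait,E:empty,S:wait,W:car2-GO | queues: N=0 E=0 S=0 W=2
Step 5 [EW]: N:wait,E:empty,S:wait,W:car3-GO | queues: N=0 E=0 S=0 W=1
Step 6 [EW]: N:wait,E:empty,S:wait,W:car4-GO | queues: N=0 E=0 S=0 W=0

N: empty
E: empty
S: empty
W: empty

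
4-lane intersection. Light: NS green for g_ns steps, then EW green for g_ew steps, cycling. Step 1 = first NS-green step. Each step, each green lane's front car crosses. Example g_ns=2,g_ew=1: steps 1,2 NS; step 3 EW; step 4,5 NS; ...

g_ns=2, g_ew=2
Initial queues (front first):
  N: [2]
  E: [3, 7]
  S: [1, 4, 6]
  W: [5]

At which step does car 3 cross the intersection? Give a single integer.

Step 1 [NS]: N:car2-GO,E:wait,S:car1-GO,W:wait | queues: N=0 E=2 S=2 W=1
Step 2 [NS]: N:empty,E:wait,S:car4-GO,W:wait | queues: N=0 E=2 S=1 W=1
Step 3 [EW]: N:wait,E:car3-GO,S:wait,W:car5-GO | queues: N=0 E=1 S=1 W=0
Step 4 [EW]: N:wait,E:car7-GO,S:wait,W:empty | queues: N=0 E=0 S=1 W=0
Step 5 [NS]: N:empty,E:wait,S:car6-GO,W:wait | queues: N=0 E=0 S=0 W=0
Car 3 crosses at step 3

3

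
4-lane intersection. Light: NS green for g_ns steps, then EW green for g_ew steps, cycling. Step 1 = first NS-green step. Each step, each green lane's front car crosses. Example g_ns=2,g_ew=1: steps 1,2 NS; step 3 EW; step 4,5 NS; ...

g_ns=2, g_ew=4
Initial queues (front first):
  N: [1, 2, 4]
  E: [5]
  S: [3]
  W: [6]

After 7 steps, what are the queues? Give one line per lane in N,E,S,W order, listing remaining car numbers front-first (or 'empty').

Step 1 [NS]: N:car1-GO,E:wait,S:car3-GO,W:wait | queues: N=2 E=1 S=0 W=1
Step 2 [NS]: N:car2-GO,E:wait,S:empty,W:wait | queues: N=1 E=1 S=0 W=1
Step 3 [EW]: N:wait,E:car5-GO,S:wait,W:car6-GO | queues: N=1 E=0 S=0 W=0
Step 4 [EW]: N:wait,E:empty,S:wait,W:empty | queues: N=1 E=0 S=0 W=0
Step 5 [EW]: N:wait,E:empty,S:wait,W:empty | queues: N=1 E=0 S=0 W=0
Step 6 [EW]: N:wait,E:empty,S:wait,W:empty | queues: N=1 E=0 S=0 W=0
Step 7 [NS]: N:car4-GO,E:wait,S:empty,W:wait | queues: N=0 E=0 S=0 W=0

N: empty
E: empty
S: empty
W: empty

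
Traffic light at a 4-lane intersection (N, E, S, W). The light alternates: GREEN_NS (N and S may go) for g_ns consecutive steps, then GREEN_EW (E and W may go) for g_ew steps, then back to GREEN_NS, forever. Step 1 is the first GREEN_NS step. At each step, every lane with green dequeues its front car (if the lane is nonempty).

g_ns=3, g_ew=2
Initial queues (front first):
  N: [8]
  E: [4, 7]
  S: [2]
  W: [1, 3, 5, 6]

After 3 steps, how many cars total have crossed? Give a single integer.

Answer: 2

Derivation:
Step 1 [NS]: N:car8-GO,E:wait,S:car2-GO,W:wait | queues: N=0 E=2 S=0 W=4
Step 2 [NS]: N:empty,E:wait,S:empty,W:wait | queues: N=0 E=2 S=0 W=4
Step 3 [NS]: N:empty,E:wait,S:empty,W:wait | queues: N=0 E=2 S=0 W=4
Cars crossed by step 3: 2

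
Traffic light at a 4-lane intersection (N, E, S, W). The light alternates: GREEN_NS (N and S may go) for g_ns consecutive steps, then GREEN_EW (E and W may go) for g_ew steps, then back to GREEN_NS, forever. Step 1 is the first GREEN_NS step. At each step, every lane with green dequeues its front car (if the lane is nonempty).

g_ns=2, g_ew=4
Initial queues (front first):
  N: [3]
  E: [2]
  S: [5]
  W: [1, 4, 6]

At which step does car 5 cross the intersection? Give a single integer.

Step 1 [NS]: N:car3-GO,E:wait,S:car5-GO,W:wait | queues: N=0 E=1 S=0 W=3
Step 2 [NS]: N:empty,E:wait,S:empty,W:wait | queues: N=0 E=1 S=0 W=3
Step 3 [EW]: N:wait,E:car2-GO,S:wait,W:car1-GO | queues: N=0 E=0 S=0 W=2
Step 4 [EW]: N:wait,E:empty,S:wait,W:car4-GO | queues: N=0 E=0 S=0 W=1
Step 5 [EW]: N:wait,E:empty,S:wait,W:car6-GO | queues: N=0 E=0 S=0 W=0
Car 5 crosses at step 1

1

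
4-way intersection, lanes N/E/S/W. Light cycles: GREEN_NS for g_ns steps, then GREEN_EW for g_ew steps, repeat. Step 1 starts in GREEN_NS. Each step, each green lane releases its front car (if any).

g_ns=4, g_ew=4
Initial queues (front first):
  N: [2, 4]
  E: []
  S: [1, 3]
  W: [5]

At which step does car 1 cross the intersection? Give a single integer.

Step 1 [NS]: N:car2-GO,E:wait,S:car1-GO,W:wait | queues: N=1 E=0 S=1 W=1
Step 2 [NS]: N:car4-GO,E:wait,S:car3-GO,W:wait | queues: N=0 E=0 S=0 W=1
Step 3 [NS]: N:empty,E:wait,S:empty,W:wait | queues: N=0 E=0 S=0 W=1
Step 4 [NS]: N:empty,E:wait,S:empty,W:wait | queues: N=0 E=0 S=0 W=1
Step 5 [EW]: N:wait,E:empty,S:wait,W:car5-GO | queues: N=0 E=0 S=0 W=0
Car 1 crosses at step 1

1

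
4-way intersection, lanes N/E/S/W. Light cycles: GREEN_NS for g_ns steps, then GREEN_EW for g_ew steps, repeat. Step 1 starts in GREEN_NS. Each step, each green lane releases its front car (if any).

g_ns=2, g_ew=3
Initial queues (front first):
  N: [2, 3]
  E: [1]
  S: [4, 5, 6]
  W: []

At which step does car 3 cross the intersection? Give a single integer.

Step 1 [NS]: N:car2-GO,E:wait,S:car4-GO,W:wait | queues: N=1 E=1 S=2 W=0
Step 2 [NS]: N:car3-GO,E:wait,S:car5-GO,W:wait | queues: N=0 E=1 S=1 W=0
Step 3 [EW]: N:wait,E:car1-GO,S:wait,W:empty | queues: N=0 E=0 S=1 W=0
Step 4 [EW]: N:wait,E:empty,S:wait,W:empty | queues: N=0 E=0 S=1 W=0
Step 5 [EW]: N:wait,E:empty,S:wait,W:empty | queues: N=0 E=0 S=1 W=0
Step 6 [NS]: N:empty,E:wait,S:car6-GO,W:wait | queues: N=0 E=0 S=0 W=0
Car 3 crosses at step 2

2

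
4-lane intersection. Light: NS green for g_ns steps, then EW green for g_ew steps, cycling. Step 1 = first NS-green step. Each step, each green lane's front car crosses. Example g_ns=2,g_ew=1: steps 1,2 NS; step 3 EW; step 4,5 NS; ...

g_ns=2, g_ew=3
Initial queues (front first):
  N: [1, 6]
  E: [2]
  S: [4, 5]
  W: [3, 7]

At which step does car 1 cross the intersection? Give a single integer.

Step 1 [NS]: N:car1-GO,E:wait,S:car4-GO,W:wait | queues: N=1 E=1 S=1 W=2
Step 2 [NS]: N:car6-GO,E:wait,S:car5-GO,W:wait | queues: N=0 E=1 S=0 W=2
Step 3 [EW]: N:wait,E:car2-GO,S:wait,W:car3-GO | queues: N=0 E=0 S=0 W=1
Step 4 [EW]: N:wait,E:empty,S:wait,W:car7-GO | queues: N=0 E=0 S=0 W=0
Car 1 crosses at step 1

1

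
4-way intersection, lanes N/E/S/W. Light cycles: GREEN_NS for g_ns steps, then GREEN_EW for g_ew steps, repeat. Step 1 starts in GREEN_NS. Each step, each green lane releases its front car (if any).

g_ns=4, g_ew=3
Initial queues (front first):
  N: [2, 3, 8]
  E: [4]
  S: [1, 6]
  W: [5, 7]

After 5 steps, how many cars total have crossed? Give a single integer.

Step 1 [NS]: N:car2-GO,E:wait,S:car1-GO,W:wait | queues: N=2 E=1 S=1 W=2
Step 2 [NS]: N:car3-GO,E:wait,S:car6-GO,W:wait | queues: N=1 E=1 S=0 W=2
Step 3 [NS]: N:car8-GO,E:wait,S:empty,W:wait | queues: N=0 E=1 S=0 W=2
Step 4 [NS]: N:empty,E:wait,S:empty,W:wait | queues: N=0 E=1 S=0 W=2
Step 5 [EW]: N:wait,E:car4-GO,S:wait,W:car5-GO | queues: N=0 E=0 S=0 W=1
Cars crossed by step 5: 7

Answer: 7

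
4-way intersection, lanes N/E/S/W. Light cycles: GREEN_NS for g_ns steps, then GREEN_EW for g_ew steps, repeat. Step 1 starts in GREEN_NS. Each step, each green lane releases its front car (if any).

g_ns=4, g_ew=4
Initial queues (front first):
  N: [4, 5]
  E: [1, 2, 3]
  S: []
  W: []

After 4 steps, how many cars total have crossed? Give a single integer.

Step 1 [NS]: N:car4-GO,E:wait,S:empty,W:wait | queues: N=1 E=3 S=0 W=0
Step 2 [NS]: N:car5-GO,E:wait,S:empty,W:wait | queues: N=0 E=3 S=0 W=0
Step 3 [NS]: N:empty,E:wait,S:empty,W:wait | queues: N=0 E=3 S=0 W=0
Step 4 [NS]: N:empty,E:wait,S:empty,W:wait | queues: N=0 E=3 S=0 W=0
Cars crossed by step 4: 2

Answer: 2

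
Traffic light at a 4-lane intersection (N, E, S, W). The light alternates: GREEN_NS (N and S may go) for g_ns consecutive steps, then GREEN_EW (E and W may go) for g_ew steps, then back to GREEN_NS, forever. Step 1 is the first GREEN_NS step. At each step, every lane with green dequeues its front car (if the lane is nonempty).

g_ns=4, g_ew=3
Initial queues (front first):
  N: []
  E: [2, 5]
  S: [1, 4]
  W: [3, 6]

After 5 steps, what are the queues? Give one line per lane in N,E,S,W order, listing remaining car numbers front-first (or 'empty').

Step 1 [NS]: N:empty,E:wait,S:car1-GO,W:wait | queues: N=0 E=2 S=1 W=2
Step 2 [NS]: N:empty,E:wait,S:car4-GO,W:wait | queues: N=0 E=2 S=0 W=2
Step 3 [NS]: N:empty,E:wait,S:empty,W:wait | queues: N=0 E=2 S=0 W=2
Step 4 [NS]: N:empty,E:wait,S:empty,W:wait | queues: N=0 E=2 S=0 W=2
Step 5 [EW]: N:wait,E:car2-GO,S:wait,W:car3-GO | queues: N=0 E=1 S=0 W=1

N: empty
E: 5
S: empty
W: 6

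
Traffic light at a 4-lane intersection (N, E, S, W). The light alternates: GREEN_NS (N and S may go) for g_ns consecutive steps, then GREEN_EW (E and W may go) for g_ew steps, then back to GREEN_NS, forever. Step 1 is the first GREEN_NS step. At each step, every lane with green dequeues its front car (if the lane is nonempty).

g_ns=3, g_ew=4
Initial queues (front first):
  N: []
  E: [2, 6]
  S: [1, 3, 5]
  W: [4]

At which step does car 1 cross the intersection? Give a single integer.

Step 1 [NS]: N:empty,E:wait,S:car1-GO,W:wait | queues: N=0 E=2 S=2 W=1
Step 2 [NS]: N:empty,E:wait,S:car3-GO,W:wait | queues: N=0 E=2 S=1 W=1
Step 3 [NS]: N:empty,E:wait,S:car5-GO,W:wait | queues: N=0 E=2 S=0 W=1
Step 4 [EW]: N:wait,E:car2-GO,S:wait,W:car4-GO | queues: N=0 E=1 S=0 W=0
Step 5 [EW]: N:wait,E:car6-GO,S:wait,W:empty | queues: N=0 E=0 S=0 W=0
Car 1 crosses at step 1

1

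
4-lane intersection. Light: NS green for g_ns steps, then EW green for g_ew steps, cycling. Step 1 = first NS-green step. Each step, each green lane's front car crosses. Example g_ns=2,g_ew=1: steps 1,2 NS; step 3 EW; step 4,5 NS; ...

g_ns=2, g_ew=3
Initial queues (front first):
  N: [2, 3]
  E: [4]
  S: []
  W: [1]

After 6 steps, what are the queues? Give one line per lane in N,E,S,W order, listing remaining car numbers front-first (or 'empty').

Step 1 [NS]: N:car2-GO,E:wait,S:empty,W:wait | queues: N=1 E=1 S=0 W=1
Step 2 [NS]: N:car3-GO,E:wait,S:empty,W:wait | queues: N=0 E=1 S=0 W=1
Step 3 [EW]: N:wait,E:car4-GO,S:wait,W:car1-GO | queues: N=0 E=0 S=0 W=0

N: empty
E: empty
S: empty
W: empty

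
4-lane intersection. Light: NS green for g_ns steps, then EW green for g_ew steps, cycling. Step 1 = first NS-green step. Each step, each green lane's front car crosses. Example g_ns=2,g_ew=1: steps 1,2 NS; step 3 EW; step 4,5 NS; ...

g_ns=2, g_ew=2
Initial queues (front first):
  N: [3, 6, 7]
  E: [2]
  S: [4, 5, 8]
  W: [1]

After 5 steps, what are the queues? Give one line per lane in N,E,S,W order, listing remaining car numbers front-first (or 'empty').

Step 1 [NS]: N:car3-GO,E:wait,S:car4-GO,W:wait | queues: N=2 E=1 S=2 W=1
Step 2 [NS]: N:car6-GO,E:wait,S:car5-GO,W:wait | queues: N=1 E=1 S=1 W=1
Step 3 [EW]: N:wait,E:car2-GO,S:wait,W:car1-GO | queues: N=1 E=0 S=1 W=0
Step 4 [EW]: N:wait,E:empty,S:wait,W:empty | queues: N=1 E=0 S=1 W=0
Step 5 [NS]: N:car7-GO,E:wait,S:car8-GO,W:wait | queues: N=0 E=0 S=0 W=0

N: empty
E: empty
S: empty
W: empty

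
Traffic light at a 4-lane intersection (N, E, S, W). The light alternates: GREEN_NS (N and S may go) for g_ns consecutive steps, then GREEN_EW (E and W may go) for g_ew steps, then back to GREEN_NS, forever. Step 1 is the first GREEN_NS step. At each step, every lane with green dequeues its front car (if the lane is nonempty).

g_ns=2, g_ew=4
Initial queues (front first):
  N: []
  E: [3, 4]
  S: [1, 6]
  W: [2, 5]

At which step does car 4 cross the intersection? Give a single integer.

Step 1 [NS]: N:empty,E:wait,S:car1-GO,W:wait | queues: N=0 E=2 S=1 W=2
Step 2 [NS]: N:empty,E:wait,S:car6-GO,W:wait | queues: N=0 E=2 S=0 W=2
Step 3 [EW]: N:wait,E:car3-GO,S:wait,W:car2-GO | queues: N=0 E=1 S=0 W=1
Step 4 [EW]: N:wait,E:car4-GO,S:wait,W:car5-GO | queues: N=0 E=0 S=0 W=0
Car 4 crosses at step 4

4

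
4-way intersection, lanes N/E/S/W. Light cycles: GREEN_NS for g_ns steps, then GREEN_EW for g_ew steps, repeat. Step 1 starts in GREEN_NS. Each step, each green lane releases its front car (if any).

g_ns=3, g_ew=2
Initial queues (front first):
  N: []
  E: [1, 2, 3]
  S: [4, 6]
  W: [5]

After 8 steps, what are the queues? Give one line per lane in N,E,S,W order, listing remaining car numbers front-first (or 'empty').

Step 1 [NS]: N:empty,E:wait,S:car4-GO,W:wait | queues: N=0 E=3 S=1 W=1
Step 2 [NS]: N:empty,E:wait,S:car6-GO,W:wait | queues: N=0 E=3 S=0 W=1
Step 3 [NS]: N:empty,E:wait,S:empty,W:wait | queues: N=0 E=3 S=0 W=1
Step 4 [EW]: N:wait,E:car1-GO,S:wait,W:car5-GO | queues: N=0 E=2 S=0 W=0
Step 5 [EW]: N:wait,E:car2-GO,S:wait,W:empty | queues: N=0 E=1 S=0 W=0
Step 6 [NS]: N:empty,E:wait,S:empty,W:wait | queues: N=0 E=1 S=0 W=0
Step 7 [NS]: N:empty,E:wait,S:empty,W:wait | queues: N=0 E=1 S=0 W=0
Step 8 [NS]: N:empty,E:wait,S:empty,W:wait | queues: N=0 E=1 S=0 W=0

N: empty
E: 3
S: empty
W: empty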